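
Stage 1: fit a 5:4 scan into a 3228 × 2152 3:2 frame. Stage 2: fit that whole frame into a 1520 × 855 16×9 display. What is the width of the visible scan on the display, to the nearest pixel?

1069 px

5:4 in 3228×2152: fills the height, so the scan is 2690.00 × 2152.00.
Second fit — the 3:2 canvas into 1520×855 spans the height: 1282.50 × 855.00 (×0.3973 from 3228×2152).
Applying the same ×0.3973: 2690.00 → 1068.75.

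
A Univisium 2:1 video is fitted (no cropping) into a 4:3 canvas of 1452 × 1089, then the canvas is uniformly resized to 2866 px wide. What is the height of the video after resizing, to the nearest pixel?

1433 px

At 1452×1089 the video is width-limited, so height = 1452 × 1/2 ≈ 726.00 px.
Scaling 1452 → 2866 is ×1.9738, so the height becomes 726.00 × 1.9738 ≈ 1433.00 px.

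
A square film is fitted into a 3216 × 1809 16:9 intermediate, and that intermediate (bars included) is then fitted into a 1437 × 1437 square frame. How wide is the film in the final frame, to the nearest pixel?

808 px

Inside the 3216×1809 canvas the film is height-limited at 1809.00 × 1809.00.
Second fit — the 16:9 canvas into 1437×1437 spans the width: 1437.00 × 808.31 (×0.4468 from 3216×1809).
The film scales with it: width 1809.00 × 0.4468 ≈ 808.31.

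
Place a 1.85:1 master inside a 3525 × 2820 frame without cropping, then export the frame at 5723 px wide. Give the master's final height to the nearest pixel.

3094 px

Fitted into 3525×2820, the master spans the width; its height is 3525 / 1.850 ≈ 1905.41 px.
Scaling 3525 → 5723 is ×1.6235, so the height becomes 1905.41 × 1.6235 ≈ 3093.51 px.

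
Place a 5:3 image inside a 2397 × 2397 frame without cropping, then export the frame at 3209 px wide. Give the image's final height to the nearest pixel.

1925 px

At 2397×2397 the image is width-limited, so height = 2397 × 3/5 ≈ 1438.20 px.
Resizing to 3209 px wide multiplies everything by 1.3388: 1438.20 → 1925.40 px.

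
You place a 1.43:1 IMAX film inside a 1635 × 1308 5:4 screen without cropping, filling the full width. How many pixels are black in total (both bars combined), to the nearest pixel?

That makes the image 1143.3566 px tall (1635 / 1.430).
Black = 1308 − 1143.3566 = 164.6434 px.
Across the 1635-px span: 164.6434 × 1635 ≈ 269192 px.

269192 pixels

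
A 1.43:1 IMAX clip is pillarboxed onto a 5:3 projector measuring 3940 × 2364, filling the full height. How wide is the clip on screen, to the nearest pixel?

3381 px

That makes the image 3380.52 px wide (2364 × 1.430).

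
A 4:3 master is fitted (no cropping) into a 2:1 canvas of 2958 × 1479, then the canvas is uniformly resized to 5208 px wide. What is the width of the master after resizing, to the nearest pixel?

3472 px

At 2958×1479 the master is height-limited, so width = 1479 × 4/3 ≈ 1972.00 px.
Resizing to 5208 px wide multiplies everything by 1.7606: 1972.00 → 3472.00 px.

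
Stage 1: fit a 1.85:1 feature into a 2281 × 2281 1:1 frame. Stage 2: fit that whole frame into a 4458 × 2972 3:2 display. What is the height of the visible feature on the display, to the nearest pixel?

Inside the 2281×2281 canvas the feature is width-limited at 2281.00 × 1232.97.
The 1:1 canvas is height-limited in 4458×2972, giving 2972.00 × 2972.00; scale factor 1.3029.
The feature scales with it: height 1232.97 × 1.3029 ≈ 1606.49.

1606 px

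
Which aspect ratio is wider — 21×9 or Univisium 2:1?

21×9 = 2.333 and Univisium 2:1 = 2; 2.333 > 2.

21×9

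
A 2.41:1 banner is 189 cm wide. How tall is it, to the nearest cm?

78 cm

Height = 189 / 2.410 = 78.42.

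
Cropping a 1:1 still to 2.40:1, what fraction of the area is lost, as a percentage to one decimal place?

2.40:1 is wider than 1:1, so the crop keeps the full width and trims the height.
Fraction kept = (1.000)/(2.400) ≈ 41.67%, so 58.33% is lost.

58.3%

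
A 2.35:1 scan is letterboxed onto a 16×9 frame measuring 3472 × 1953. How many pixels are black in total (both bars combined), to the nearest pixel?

1651121 pixels

2.35:1 is wider than 16×9, so it spans the full width.
That makes the image 1477.4468 px tall (3472 / 2.350).
Leftover height: 1953 − 1477.4468 = 475.5532 px.
Across the 3472-px span: 475.5532 × 3472 ≈ 1651121 px.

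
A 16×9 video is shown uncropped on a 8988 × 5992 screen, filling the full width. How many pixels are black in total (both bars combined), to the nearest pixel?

The video is 8988 × 9/16 ≈ 5055.7500 px tall.
5992 − 5055.7500 = 936.2500 px of bars.
Bar area = 936.2500 × 8988 ≈ 8415015 px.

8415015 pixels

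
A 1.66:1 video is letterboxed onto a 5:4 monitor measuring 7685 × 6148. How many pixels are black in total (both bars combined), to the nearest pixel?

11669534 pixels

1.66:1 is wider than 5:4, so it spans the full width.
The video is 7685 / 1.660 ≈ 4629.5181 px tall.
Leftover height: 6148 − 4629.5181 = 1518.4819 px.
Across the 7685-px span: 1518.4819 × 7685 ≈ 11669534 px.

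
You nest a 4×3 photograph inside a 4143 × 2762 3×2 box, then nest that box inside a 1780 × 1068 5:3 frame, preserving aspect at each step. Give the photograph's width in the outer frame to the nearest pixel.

1424 px

First fit — 4×3 into 4143×2762 spans the height: 3682.67 × 2762.00.
The 3×2 canvas is height-limited in 1780×1068, giving 1602.00 × 1068.00; scale factor 0.3867.
The photograph scales with it: width 3682.67 × 0.3867 ≈ 1424.00.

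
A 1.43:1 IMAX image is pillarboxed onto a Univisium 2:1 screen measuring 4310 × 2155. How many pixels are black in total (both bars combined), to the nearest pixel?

2647094 pixels

1.43:1 IMAX (1.430) < Univisium 2:1 (2.000), so the image fills the height.
That makes the image 3081.6500 px wide (2155 × 1.430).
Black = 4310 − 3081.6500 = 1228.3500 px.
That's 1228.3500 × 2155 ≈ 2647094 black pixels.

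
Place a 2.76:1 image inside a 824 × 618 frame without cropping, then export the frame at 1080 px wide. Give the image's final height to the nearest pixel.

At 824×618 the image is width-limited, so height = 824 / 2.760 ≈ 298.55 px.
Scaling 824 → 1080 is ×1.3107, so the height becomes 298.55 × 1.3107 ≈ 391.30 px.

391 px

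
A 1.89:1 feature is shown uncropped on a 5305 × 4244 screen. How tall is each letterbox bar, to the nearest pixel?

1.89:1 (1.890) > 5:4 (1.250), so the feature fills the width.
The feature is 5305 / 1.890 ≈ 2806.88 px tall.
Leftover height: 4244 − 2806.88 = 1437.12 px → 718.56 each side.

719 px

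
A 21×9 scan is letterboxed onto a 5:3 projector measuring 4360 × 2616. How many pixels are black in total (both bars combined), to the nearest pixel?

Since 2.333 > 1.667, the scan is width-limited.
That makes the image 1868.5714 px tall (4360 × 9/21).
Black = 2616 − 1868.5714 = 747.4286 px.
Across the 4360-px span: 747.4286 × 4360 ≈ 3258789 px.

3258789 pixels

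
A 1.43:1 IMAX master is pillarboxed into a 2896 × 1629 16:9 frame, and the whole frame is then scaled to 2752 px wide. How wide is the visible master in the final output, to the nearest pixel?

In the 2896×1629 frame the master fills the height: width = 1629 × 1.430 ≈ 2329.47 px.
The frame scales by 2752/2896 = 0.9503; 2329.47 × 0.9503 ≈ 2213.64 px.

2214 px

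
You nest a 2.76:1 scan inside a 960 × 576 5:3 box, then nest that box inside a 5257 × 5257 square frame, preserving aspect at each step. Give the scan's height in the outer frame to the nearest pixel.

1905 px

2.76:1 in 960×576: fills the width, so the scan is 960.00 × 347.83.
Second fit — the 5:3 canvas into 5257×5257 spans the width: 5257.00 × 3154.20 (×5.4760 from 960×576).
Applying the same ×5.4760: 347.83 → 1904.71.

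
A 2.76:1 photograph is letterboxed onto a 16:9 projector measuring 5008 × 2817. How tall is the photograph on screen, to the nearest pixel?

2.76:1 (2.760) > 16:9 (1.778), so the photograph fills the width.
The photograph is 5008 / 2.760 ≈ 1814.49 px tall.

1814 px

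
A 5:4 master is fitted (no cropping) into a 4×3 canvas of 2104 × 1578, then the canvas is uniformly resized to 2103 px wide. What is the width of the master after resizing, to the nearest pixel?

1972 px

In the 2104×1578 frame the master fills the height: width = 1578 × 5/4 ≈ 1972.50 px.
Scaling 2104 → 2103 is ×0.9995, so the width becomes 1972.50 × 0.9995 ≈ 1971.56 px.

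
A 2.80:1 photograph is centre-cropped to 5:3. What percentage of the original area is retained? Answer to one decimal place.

59.5%

Going from 2.80:1 to 5:3 means cutting width while keeping height.
(1.667)/(2.800) ≈ 0.595 of the area survives.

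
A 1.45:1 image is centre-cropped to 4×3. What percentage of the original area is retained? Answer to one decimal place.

4×3 is narrower than 1.45:1, so the crop keeps the full height and trims the width.
Fraction kept = (1.333)/(1.450) ≈ 91.95%.

92.0%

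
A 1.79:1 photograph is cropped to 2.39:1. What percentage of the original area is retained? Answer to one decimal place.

The width stays; only height is cut (since 2.39:1 is wider than 1.79:1).
(1.790)/(2.390) ≈ 0.749 of the area survives.

74.9%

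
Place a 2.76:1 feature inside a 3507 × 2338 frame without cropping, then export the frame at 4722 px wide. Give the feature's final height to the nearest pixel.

Fitted into 3507×2338, the feature spans the width; its height is 3507 / 2.760 ≈ 1270.65 px.
Scaling 3507 → 4722 is ×1.3464, so the height becomes 1270.65 × 1.3464 ≈ 1710.87 px.

1711 px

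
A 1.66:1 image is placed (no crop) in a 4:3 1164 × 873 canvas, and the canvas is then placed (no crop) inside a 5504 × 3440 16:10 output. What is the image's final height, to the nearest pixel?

1.66:1 in 1164×873: fills the width, so the image is 1164.00 × 701.20.
4:3 in 5504×3440: fills the height, so the intermediate becomes 4586.67 × 3440.00 — a scale of ×3.9404.
The image scales with it: height 701.20 × 3.9404 ≈ 2763.05.

2763 px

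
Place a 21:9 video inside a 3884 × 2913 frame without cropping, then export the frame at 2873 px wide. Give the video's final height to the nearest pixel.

At 3884×2913 the video is width-limited, so height = 3884 × 9/21 ≈ 1664.57 px.
The frame scales by 2873/3884 = 0.7397; 1664.57 × 0.7397 ≈ 1231.29 px.

1231 px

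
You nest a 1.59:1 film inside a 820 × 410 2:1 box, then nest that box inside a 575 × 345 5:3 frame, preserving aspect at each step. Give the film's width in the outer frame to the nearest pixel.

457 px

1.59:1 in 820×410: fills the height, so the film is 651.90 × 410.00.
2:1 in 575×345: fills the width, so the intermediate becomes 575.00 × 287.50 — a scale of ×0.7012.
So the film's width is 651.90 × 0.7012 ≈ 457.12.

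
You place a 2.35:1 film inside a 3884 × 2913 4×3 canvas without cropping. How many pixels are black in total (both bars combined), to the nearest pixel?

Since 2.350 > 1.333, the film is width-limited.
That makes the image 1652.7660 px tall (3884 / 2.350).
2913 − 1652.7660 = 1260.2340 px of bars.
Bar area = 1260.2340 × 3884 ≈ 4894749 px.

4894749 pixels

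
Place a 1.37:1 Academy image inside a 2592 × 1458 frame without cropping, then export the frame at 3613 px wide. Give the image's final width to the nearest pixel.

Fitted into 2592×1458, the image spans the height; its width is 1458 × 1.370 ≈ 1997.46 px.
The frame scales by 3613/2592 = 1.3939; 1997.46 × 1.3939 ≈ 2784.27 px.

2784 px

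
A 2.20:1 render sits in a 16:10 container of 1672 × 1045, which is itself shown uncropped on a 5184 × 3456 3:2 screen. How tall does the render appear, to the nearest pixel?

2356 px

2.20:1 in 1672×1045: fills the width, so the render is 1672.00 × 760.00.
Second fit — the 16:10 canvas into 5184×3456 spans the width: 5184.00 × 3240.00 (×3.1005 from 1672×1045).
So the render's height is 760.00 × 3.1005 ≈ 2356.36.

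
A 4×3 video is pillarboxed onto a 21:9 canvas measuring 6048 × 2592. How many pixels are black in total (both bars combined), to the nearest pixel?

4×3 is narrower than 21:9, so it spans the full height.
That makes the image 3456.0000 px wide (2592 × 4/3).
Leftover width: 6048 − 3456.0000 = 2592.0000 px.
Bar area = 2592.0000 × 2592 ≈ 6718464 px.

6718464 pixels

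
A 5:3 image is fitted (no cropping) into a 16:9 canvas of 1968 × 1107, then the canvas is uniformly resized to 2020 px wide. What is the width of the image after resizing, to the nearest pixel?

1894 px

Fitted into 1968×1107, the image spans the height; its width is 1107 × 5/3 ≈ 1845.00 px.
Resizing to 2020 px wide multiplies everything by 1.0264: 1845.00 → 1893.75 px.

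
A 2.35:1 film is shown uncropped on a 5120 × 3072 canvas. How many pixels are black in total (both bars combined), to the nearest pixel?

Since 2.350 > 1.667, the film is width-limited.
That makes the image 2178.7234 px tall (5120 / 2.350).
Leftover height: 3072 − 2178.7234 = 893.2766 px.
Across the 5120-px span: 893.2766 × 5120 ≈ 4573576 px.

4573576 pixels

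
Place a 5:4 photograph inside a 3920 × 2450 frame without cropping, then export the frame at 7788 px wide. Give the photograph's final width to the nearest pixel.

6084 px

In the 3920×2450 frame the photograph fills the height: width = 2450 × 5/4 ≈ 3062.50 px.
Scaling 3920 → 7788 is ×1.9867, so the width becomes 3062.50 × 1.9867 ≈ 6084.38 px.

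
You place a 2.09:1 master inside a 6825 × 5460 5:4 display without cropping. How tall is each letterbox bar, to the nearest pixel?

2.09:1 is wider than 5:4, so it spans the full width.
The master is 6825 / 2.090 ≈ 3265.55 px tall.
Leftover height: 5460 − 3265.55 = 2194.45 px → 1097.22 each side.

1097 px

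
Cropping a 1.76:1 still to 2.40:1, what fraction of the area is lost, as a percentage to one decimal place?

26.7%

Going from 1.76:1 to 2.40:1 means cutting height while keeping width.
Fraction kept = (1.760)/(2.400) ≈ 73.33%, so 26.67% is lost.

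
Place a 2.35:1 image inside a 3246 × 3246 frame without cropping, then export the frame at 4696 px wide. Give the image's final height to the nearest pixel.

At 3246×3246 the image is width-limited, so height = 3246 / 2.350 ≈ 1381.28 px.
Resizing to 4696 px wide multiplies everything by 1.4467: 1381.28 → 1998.30 px.

1998 px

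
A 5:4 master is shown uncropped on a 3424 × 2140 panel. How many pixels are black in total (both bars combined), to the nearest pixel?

1602860 pixels

5:4 (1.250) < 16:10 (1.600), so the master fills the height.
Content width = 2140 × 5/4 ≈ 2675.0000 px.
Leftover width: 3424 − 2675.0000 = 749.0000 px.
Across the 2140-px span: 749.0000 × 2140 ≈ 1602860 px.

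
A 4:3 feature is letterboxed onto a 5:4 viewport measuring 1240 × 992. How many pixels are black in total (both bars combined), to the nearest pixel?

76880 pixels

Since 1.333 > 1.250, the feature is width-limited.
That makes the image 930.0000 px tall (1240 × 3/4).
Black = 992 − 930.0000 = 62.0000 px.
That's 62.0000 × 1240 ≈ 76880 black pixels.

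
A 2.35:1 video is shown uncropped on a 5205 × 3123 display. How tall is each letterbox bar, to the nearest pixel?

2.35:1 (2.350) > 5:3 (1.667), so the video fills the width.
Content height = 5205 / 2.350 ≈ 2214.89 px.
Leftover height: 3123 − 2214.89 = 908.11 px → 454.05 each side.

454 px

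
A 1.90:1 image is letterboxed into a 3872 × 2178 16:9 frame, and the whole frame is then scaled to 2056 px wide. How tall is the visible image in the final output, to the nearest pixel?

Fitted into 3872×2178, the image spans the width; its height is 3872 / 1.900 ≈ 2037.89 px.
Resizing to 2056 px wide multiplies everything by 0.5310: 2037.89 → 1082.11 px.

1082 px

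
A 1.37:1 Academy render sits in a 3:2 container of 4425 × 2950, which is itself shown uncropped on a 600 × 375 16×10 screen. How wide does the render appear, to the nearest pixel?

514 px

Inside the 4425×2950 canvas the render is height-limited at 4041.50 × 2950.00.
The 3:2 canvas is height-limited in 600×375, giving 562.50 × 375.00; scale factor 0.1271.
So the render's width is 4041.50 × 0.1271 ≈ 513.75.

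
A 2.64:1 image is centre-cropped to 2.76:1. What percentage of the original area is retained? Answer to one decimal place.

95.7%

Going from 2.64:1 to 2.76:1 means cutting height while keeping width.
Area ratio = (2.640)/(2.760) = 95.65% retained.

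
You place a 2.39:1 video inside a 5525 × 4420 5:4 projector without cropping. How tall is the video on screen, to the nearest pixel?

2312 px

2.39:1 (2.390) > 5:4 (1.250), so the video fills the width.
Content height = 5525 / 2.390 ≈ 2311.72 px.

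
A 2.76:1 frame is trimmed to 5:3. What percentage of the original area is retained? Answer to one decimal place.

60.4%

Going from 2.76:1 to 5:3 means cutting width while keeping height.
Area ratio = (1.667)/(2.760) = 60.39% retained.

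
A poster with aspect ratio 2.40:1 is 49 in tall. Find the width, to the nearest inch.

118 in

49 × 2.400 = 117.60.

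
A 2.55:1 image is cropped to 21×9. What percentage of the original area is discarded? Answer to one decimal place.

8.5%

Going from 2.55:1 to 21×9 means cutting width while keeping height.
(2.333)/(2.550) ≈ 0.915 of the area survives, leaving 8.50% discarded.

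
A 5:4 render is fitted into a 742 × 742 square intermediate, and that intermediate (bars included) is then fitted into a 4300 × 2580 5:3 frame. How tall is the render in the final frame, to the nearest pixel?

Inside the 742×742 canvas the render is width-limited at 742.00 × 593.60.
Second fit — the square canvas into 4300×2580 spans the height: 2580.00 × 2580.00 (×3.4771 from 742×742).
So the render's height is 593.60 × 3.4771 ≈ 2064.00.

2064 px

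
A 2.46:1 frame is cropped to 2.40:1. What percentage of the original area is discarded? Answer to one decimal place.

Going from 2.46:1 to 2.40:1 means cutting width while keeping height.
(2.400)/(2.460) ≈ 0.976 of the area survives, leaving 2.44% discarded.

2.4%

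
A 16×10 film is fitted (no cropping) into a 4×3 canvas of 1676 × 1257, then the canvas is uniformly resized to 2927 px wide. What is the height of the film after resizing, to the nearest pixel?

1829 px

At 1676×1257 the film is width-limited, so height = 1676 × 10/16 ≈ 1047.50 px.
Scaling 1676 → 2927 is ×1.7464, so the height becomes 1047.50 × 1.7464 ≈ 1829.38 px.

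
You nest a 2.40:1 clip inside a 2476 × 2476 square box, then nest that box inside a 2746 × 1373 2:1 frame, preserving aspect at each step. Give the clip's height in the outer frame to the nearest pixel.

572 px

First fit — 2.40:1 into 2476×2476 spans the width: 2476.00 × 1031.67.
square in 2746×1373: fills the height, so the intermediate becomes 1373.00 × 1373.00 — a scale of ×0.5545.
Applying the same ×0.5545: 1031.67 → 572.08.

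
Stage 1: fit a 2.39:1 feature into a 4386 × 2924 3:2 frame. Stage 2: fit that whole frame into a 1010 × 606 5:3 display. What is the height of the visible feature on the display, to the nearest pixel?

First fit — 2.39:1 into 4386×2924 spans the width: 4386.00 × 1835.15.
Second fit — the 3:2 canvas into 1010×606 spans the height: 909.00 × 606.00 (×0.2073 from 4386×2924).
The feature scales with it: height 1835.15 × 0.2073 ≈ 380.33.

380 px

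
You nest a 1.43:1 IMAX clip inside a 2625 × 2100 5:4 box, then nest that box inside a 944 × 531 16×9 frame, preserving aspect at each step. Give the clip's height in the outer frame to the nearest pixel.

464 px

First fit — 1.43:1 IMAX into 2625×2100 spans the width: 2625.00 × 1835.66.
Second fit — the 5:4 canvas into 944×531 spans the height: 663.75 × 531.00 (×0.2529 from 2625×2100).
The clip scales with it: height 1835.66 × 0.2529 ≈ 464.16.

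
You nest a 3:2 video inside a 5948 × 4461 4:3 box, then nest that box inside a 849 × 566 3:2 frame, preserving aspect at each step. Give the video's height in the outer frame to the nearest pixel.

Inside the 5948×4461 canvas the video is width-limited at 5948.00 × 3965.33.
Second fit — the 4:3 canvas into 849×566 spans the height: 754.67 × 566.00 (×0.1269 from 5948×4461).
The video scales with it: height 3965.33 × 0.1269 ≈ 503.11.

503 px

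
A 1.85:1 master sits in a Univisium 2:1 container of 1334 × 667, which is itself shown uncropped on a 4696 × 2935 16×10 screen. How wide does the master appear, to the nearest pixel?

1.85:1 in 1334×667: fills the height, so the master is 1233.95 × 667.00.
Second fit — the Univisium 2:1 canvas into 4696×2935 spans the width: 4696.00 × 2348.00 (×3.5202 from 1334×667).
So the master's width is 1233.95 × 3.5202 ≈ 4343.80.

4344 px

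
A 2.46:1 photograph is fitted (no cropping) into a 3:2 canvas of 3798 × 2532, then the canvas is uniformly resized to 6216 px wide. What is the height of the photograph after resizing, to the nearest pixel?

In the 3798×2532 frame the photograph fills the width: height = 3798 / 2.460 ≈ 1543.90 px.
Scaling 3798 → 6216 is ×1.6367, so the height becomes 1543.90 × 1.6367 ≈ 2526.83 px.

2527 px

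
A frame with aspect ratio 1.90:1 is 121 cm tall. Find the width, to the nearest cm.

121 × 1.900 = 229.90.

230 cm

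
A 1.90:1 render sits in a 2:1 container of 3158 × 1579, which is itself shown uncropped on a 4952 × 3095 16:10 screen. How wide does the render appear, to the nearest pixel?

4704 px

First fit — 1.90:1 into 3158×1579 spans the height: 3000.10 × 1579.00.
The 2:1 canvas is width-limited in 4952×3095, giving 4952.00 × 2476.00; scale factor 1.5681.
So the render's width is 3000.10 × 1.5681 ≈ 4704.40.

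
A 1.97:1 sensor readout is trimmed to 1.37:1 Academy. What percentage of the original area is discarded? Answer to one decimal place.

Going from 1.97:1 to 1.37:1 Academy means cutting width while keeping height.
Area ratio = (1.370)/(1.970) = 69.54%; the remaining 30.46% is cropped out.

30.5%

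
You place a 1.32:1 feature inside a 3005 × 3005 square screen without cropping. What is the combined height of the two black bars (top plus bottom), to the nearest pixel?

728 px

Since 1.320 > 1.000, the feature is width-limited.
That makes the image 2276.52 px tall (3005 / 1.320).
Leftover height: 3005 − 2276.52 = 728.48 px.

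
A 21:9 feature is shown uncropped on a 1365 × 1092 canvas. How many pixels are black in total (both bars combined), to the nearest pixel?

692055 pixels

21:9 is wider than 5:4, so it spans the full width.
Content height = 1365 × 9/21 ≈ 585.0000 px.
1092 − 585.0000 = 507.0000 px of bars.
Bar area = 507.0000 × 1365 ≈ 692055 px.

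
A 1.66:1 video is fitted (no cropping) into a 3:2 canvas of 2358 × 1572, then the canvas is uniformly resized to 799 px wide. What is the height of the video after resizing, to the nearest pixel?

At 2358×1572 the video is width-limited, so height = 2358 / 1.660 ≈ 1420.48 px.
Scaling 2358 → 799 is ×0.3388, so the height becomes 1420.48 × 0.3388 ≈ 481.33 px.

481 px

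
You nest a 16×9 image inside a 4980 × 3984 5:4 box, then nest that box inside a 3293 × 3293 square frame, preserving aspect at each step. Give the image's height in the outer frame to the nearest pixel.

First fit — 16×9 into 4980×3984 spans the width: 4980.00 × 2801.25.
The 5:4 canvas is width-limited in 3293×3293, giving 3293.00 × 2634.40; scale factor 0.6612.
So the image's height is 2801.25 × 0.6612 ≈ 1852.31.

1852 px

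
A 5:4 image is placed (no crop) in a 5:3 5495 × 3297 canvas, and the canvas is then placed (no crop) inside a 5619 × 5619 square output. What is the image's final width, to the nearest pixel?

First fit — 5:4 into 5495×3297 spans the height: 4121.25 × 3297.00.
The 5:3 canvas is width-limited in 5619×5619, giving 5619.00 × 3371.40; scale factor 1.0226.
So the image's width is 4121.25 × 1.0226 ≈ 4214.25.

4214 px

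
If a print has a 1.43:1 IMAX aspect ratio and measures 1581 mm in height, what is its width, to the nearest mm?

2261 mm

1581 × 1.430 = 2260.83.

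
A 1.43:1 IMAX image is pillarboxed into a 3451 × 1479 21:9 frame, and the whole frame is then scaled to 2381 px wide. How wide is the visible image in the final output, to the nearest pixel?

Fitted into 3451×1479, the image spans the height; its width is 1479 × 1.430 ≈ 2114.97 px.
Resizing to 2381 px wide multiplies everything by 0.6899: 2114.97 → 1459.21 px.

1459 px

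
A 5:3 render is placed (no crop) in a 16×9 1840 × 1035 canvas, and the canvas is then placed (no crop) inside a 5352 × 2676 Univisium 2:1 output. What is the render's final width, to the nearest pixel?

4460 px

Inside the 1840×1035 canvas the render is height-limited at 1725.00 × 1035.00.
The 16×9 canvas is height-limited in 5352×2676, giving 4757.33 × 2676.00; scale factor 2.5855.
Applying the same ×2.5855: 1725.00 → 4460.00.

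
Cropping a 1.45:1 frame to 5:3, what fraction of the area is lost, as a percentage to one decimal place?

5:3 is wider than 1.45:1, so the crop keeps the full width and trims the height.
(1.450)/(1.667) ≈ 0.870 of the area survives, leaving 13.00% discarded.

13.0%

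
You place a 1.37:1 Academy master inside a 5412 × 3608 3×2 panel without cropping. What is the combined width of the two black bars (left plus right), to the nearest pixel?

469 px

1.37:1 Academy is narrower than 3×2, so it spans the full height.
That makes the image 4942.96 px wide (3608 × 1.370).
5412 − 4942.96 = 469.04 px of bars.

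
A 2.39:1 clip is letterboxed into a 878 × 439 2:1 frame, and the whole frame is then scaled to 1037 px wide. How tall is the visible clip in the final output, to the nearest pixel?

434 px

In the 878×439 frame the clip fills the width: height = 878 / 2.390 ≈ 367.36 px.
Scaling 878 → 1037 is ×1.1811, so the height becomes 367.36 × 1.1811 ≈ 433.89 px.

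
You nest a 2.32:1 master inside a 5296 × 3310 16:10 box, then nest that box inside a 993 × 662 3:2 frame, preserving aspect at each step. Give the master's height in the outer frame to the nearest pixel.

428 px

Inside the 5296×3310 canvas the master is width-limited at 5296.00 × 2282.76.
Second fit — the 16:10 canvas into 993×662 spans the width: 993.00 × 620.62 (×0.1875 from 5296×3310).
Applying the same ×0.1875: 2282.76 → 428.02.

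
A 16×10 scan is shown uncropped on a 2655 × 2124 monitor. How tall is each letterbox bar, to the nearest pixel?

Since 1.600 > 1.250, the scan is width-limited.
That makes the image 1659.38 px tall (2655 × 10/16).
Black = 2124 − 1659.38 = 464.62 px, or 232.31 per bar.

232 px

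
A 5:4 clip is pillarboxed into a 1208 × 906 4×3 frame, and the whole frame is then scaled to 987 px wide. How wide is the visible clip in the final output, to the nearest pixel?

Fitted into 1208×906, the clip spans the height; its width is 906 × 5/4 ≈ 1132.50 px.
The frame scales by 987/1208 = 0.8171; 1132.50 × 0.8171 ≈ 925.31 px.

925 px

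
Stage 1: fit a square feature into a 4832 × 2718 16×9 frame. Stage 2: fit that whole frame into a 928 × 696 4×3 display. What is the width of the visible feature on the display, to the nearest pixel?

First fit — square into 4832×2718 spans the height: 2718.00 × 2718.00.
16×9 in 928×696: fills the width, so the intermediate becomes 928.00 × 522.00 — a scale of ×0.1921.
Applying the same ×0.1921: 2718.00 → 522.00.

522 px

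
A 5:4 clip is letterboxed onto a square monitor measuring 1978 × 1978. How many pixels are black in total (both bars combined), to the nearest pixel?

782497 pixels

5:4 is wider than square, so it spans the full width.
Content height = 1978 × 4/5 ≈ 1582.4000 px.
Leftover height: 1978 − 1582.4000 = 395.6000 px.
Across the 1978-px span: 395.6000 × 1978 ≈ 782497 px.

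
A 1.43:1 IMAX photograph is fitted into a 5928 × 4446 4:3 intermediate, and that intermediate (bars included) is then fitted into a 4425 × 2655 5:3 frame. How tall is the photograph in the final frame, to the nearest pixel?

2476 px

Inside the 5928×4446 canvas the photograph is width-limited at 5928.00 × 4145.45.
Second fit — the 4:3 canvas into 4425×2655 spans the height: 3540.00 × 2655.00 (×0.5972 from 5928×4446).
So the photograph's height is 4145.45 × 0.5972 ≈ 2475.52.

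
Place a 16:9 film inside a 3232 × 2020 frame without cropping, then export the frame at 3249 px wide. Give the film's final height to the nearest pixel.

In the 3232×2020 frame the film fills the width: height = 3232 × 9/16 ≈ 1818.00 px.
Scaling 3232 → 3249 is ×1.0053, so the height becomes 1818.00 × 1.0053 ≈ 1827.56 px.

1828 px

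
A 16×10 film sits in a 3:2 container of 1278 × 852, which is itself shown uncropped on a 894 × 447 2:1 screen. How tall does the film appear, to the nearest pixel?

419 px

16×10 in 1278×852: fills the width, so the film is 1278.00 × 798.75.
The 3:2 canvas is height-limited in 894×447, giving 670.50 × 447.00; scale factor 0.5246.
Applying the same ×0.5246: 798.75 → 419.06.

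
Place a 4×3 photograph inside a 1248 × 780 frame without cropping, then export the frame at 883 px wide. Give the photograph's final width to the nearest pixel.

736 px

In the 1248×780 frame the photograph fills the height: width = 780 × 4/3 ≈ 1040.00 px.
Scaling 1248 → 883 is ×0.7075, so the width becomes 1040.00 × 0.7075 ≈ 735.83 px.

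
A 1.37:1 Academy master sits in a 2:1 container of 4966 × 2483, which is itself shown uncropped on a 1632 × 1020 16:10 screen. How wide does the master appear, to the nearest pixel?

First fit — 1.37:1 Academy into 4966×2483 spans the height: 3401.71 × 2483.00.
Second fit — the 2:1 canvas into 1632×1020 spans the width: 1632.00 × 816.00 (×0.3286 from 4966×2483).
So the master's width is 3401.71 × 0.3286 ≈ 1117.92.

1118 px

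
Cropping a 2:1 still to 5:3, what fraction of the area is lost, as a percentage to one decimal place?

16.7%

The height stays; only width is cut (since 5:3 is narrower than 2:1).
Area ratio = (1.667)/(2.000) = 83.33%; the remaining 16.67% is cropped out.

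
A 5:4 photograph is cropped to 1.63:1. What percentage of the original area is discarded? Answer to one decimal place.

23.3%

Going from 5:4 to 1.63:1 means cutting height while keeping width.
Area ratio = (1.250)/(1.630) = 76.69%; the remaining 23.31% is cropped out.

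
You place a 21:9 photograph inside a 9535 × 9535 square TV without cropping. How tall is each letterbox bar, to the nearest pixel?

2724 px

21:9 (2.333) > square (1.000), so the photograph fills the width.
That makes the image 4086.43 px tall (9535 × 9/21).
9535 − 4086.43 = 5448.57 px of bars (2724.29 each).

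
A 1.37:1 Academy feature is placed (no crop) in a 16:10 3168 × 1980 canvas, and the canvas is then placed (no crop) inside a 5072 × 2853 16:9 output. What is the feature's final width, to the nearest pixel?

3909 px

First fit — 1.37:1 Academy into 3168×1980 spans the height: 2712.60 × 1980.00.
Second fit — the 16:10 canvas into 5072×2853 spans the height: 4564.80 × 2853.00 (×1.4409 from 3168×1980).
The feature scales with it: width 2712.60 × 1.4409 ≈ 3908.61.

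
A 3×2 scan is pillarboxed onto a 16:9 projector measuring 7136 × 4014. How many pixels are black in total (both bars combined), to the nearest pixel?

3×2 (1.500) < 16:9 (1.778), so the scan fills the height.
Content width = 4014 × 3/2 ≈ 6021.0000 px.
7136 − 6021.0000 = 1115.0000 px of bars.
That's 1115.0000 × 4014 ≈ 4475610 black pixels.

4475610 pixels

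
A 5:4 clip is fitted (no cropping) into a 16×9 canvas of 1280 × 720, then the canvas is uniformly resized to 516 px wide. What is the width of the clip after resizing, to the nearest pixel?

363 px

In the 1280×720 frame the clip fills the height: width = 720 × 5/4 ≈ 900.00 px.
Resizing to 516 px wide multiplies everything by 0.4031: 900.00 → 362.81 px.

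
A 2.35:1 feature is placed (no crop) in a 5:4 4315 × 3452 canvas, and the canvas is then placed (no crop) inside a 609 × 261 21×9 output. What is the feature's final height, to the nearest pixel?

2.35:1 in 4315×3452: fills the width, so the feature is 4315.00 × 1836.17.
Second fit — the 5:4 canvas into 609×261 spans the height: 326.25 × 261.00 (×0.0756 from 4315×3452).
So the feature's height is 1836.17 × 0.0756 ≈ 138.83.

139 px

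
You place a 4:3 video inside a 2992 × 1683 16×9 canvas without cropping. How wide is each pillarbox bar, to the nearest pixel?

Since 1.333 < 1.778, the video is height-limited.
The video is 1683 × 4/3 ≈ 2244.00 px wide.
Black = 2992 − 2244.00 = 748.00 px, or 374.00 per bar.

374 px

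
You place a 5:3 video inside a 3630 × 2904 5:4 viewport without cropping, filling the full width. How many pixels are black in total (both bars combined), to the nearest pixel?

2635380 pixels

Content height = 3630 × 3/5 ≈ 2178.0000 px.
2904 − 2178.0000 = 726.0000 px of bars.
Across the 3630-px span: 726.0000 × 3630 ≈ 2635380 px.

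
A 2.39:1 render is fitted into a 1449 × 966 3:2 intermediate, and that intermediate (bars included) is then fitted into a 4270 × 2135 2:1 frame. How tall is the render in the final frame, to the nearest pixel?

2.39:1 in 1449×966: fills the width, so the render is 1449.00 × 606.28.
The 3:2 canvas is height-limited in 4270×2135, giving 3202.50 × 2135.00; scale factor 2.2101.
The render scales with it: height 606.28 × 2.2101 ≈ 1339.96.

1340 px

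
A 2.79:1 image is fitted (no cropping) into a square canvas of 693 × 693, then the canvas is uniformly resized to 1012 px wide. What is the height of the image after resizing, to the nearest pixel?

At 693×693 the image is width-limited, so height = 693 / 2.790 ≈ 248.39 px.
Resizing to 1012 px wide multiplies everything by 1.4603: 248.39 → 362.72 px.

363 px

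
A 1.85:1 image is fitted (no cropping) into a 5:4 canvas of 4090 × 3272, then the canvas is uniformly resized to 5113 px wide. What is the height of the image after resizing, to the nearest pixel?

2764 px

Fitted into 4090×3272, the image spans the width; its height is 4090 / 1.850 ≈ 2210.81 px.
The frame scales by 5113/4090 = 1.2501; 2210.81 × 1.2501 ≈ 2763.78 px.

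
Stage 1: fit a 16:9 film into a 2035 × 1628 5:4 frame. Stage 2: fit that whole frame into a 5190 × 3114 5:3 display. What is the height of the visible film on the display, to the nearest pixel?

2190 px

16:9 in 2035×1628: fills the width, so the film is 2035.00 × 1144.69.
5:4 in 5190×3114: fills the height, so the intermediate becomes 3892.50 × 3114.00 — a scale of ×1.9128.
Applying the same ×1.9128: 1144.69 → 2189.53.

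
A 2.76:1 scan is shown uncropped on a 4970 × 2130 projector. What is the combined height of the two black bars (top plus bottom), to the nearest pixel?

329 px

2.76:1 is wider than 21×9, so it spans the full width.
Content height = 4970 / 2.760 ≈ 1800.72 px.
2130 − 1800.72 = 329.28 px of bars.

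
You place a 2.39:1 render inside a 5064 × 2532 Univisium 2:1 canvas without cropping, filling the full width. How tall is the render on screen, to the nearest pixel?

2119 px

Content height = 5064 / 2.390 ≈ 2118.83 px.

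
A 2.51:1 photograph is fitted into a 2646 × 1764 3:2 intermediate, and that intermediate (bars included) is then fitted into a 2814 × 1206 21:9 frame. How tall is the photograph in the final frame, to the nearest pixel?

2.51:1 in 2646×1764: fills the width, so the photograph is 2646.00 × 1054.18.
3:2 in 2814×1206: fills the height, so the intermediate becomes 1809.00 × 1206.00 — a scale of ×0.6837.
Applying the same ×0.6837: 1054.18 → 720.72.

721 px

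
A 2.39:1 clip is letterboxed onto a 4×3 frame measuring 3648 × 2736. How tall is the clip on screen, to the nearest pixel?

1526 px

2.39:1 is wider than 4×3, so it spans the full width.
Content height = 3648 / 2.390 ≈ 1526.36 px.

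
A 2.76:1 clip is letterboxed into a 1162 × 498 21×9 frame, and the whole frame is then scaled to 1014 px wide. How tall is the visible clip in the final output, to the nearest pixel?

In the 1162×498 frame the clip fills the width: height = 1162 / 2.760 ≈ 421.01 px.
The frame scales by 1014/1162 = 0.8726; 421.01 × 0.8726 ≈ 367.39 px.

367 px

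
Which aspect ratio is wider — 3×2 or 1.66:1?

3×2 = 1.5 and 1.66; 1.66 > 1.5.

1.66:1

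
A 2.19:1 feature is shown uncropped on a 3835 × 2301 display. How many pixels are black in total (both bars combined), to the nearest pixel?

2.19:1 is wider than 5:3, so it spans the full width.
The feature is 3835 / 2.190 ≈ 1751.1416 px tall.
Leftover height: 2301 − 1751.1416 = 549.8584 px.
Bar area = 549.8584 × 3835 ≈ 2108707 px.

2108707 pixels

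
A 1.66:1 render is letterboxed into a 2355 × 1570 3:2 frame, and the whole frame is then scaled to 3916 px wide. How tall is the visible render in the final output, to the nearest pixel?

In the 2355×1570 frame the render fills the width: height = 2355 / 1.660 ≈ 1418.67 px.
The frame scales by 3916/2355 = 1.6628; 1418.67 × 1.6628 ≈ 2359.04 px.

2359 px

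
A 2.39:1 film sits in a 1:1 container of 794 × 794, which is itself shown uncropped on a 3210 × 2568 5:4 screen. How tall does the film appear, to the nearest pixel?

First fit — 2.39:1 into 794×794 spans the width: 794.00 × 332.22.
The 1:1 canvas is height-limited in 3210×2568, giving 2568.00 × 2568.00; scale factor 3.2343.
So the film's height is 332.22 × 3.2343 ≈ 1074.48.

1074 px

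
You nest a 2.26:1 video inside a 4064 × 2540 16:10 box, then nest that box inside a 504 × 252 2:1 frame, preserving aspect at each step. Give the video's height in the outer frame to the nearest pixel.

First fit — 2.26:1 into 4064×2540 spans the width: 4064.00 × 1798.23.
The 16:10 canvas is height-limited in 504×252, giving 403.20 × 252.00; scale factor 0.0992.
Applying the same ×0.0992: 1798.23 → 178.41.

178 px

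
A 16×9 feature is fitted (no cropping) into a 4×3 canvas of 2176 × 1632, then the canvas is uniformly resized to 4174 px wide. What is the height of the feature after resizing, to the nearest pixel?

2348 px

At 2176×1632 the feature is width-limited, so height = 2176 × 9/16 ≈ 1224.00 px.
Scaling 2176 → 4174 is ×1.9182, so the height becomes 1224.00 × 1.9182 ≈ 2347.88 px.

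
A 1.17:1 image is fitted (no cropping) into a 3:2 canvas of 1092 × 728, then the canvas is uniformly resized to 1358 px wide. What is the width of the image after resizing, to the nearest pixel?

1059 px

In the 1092×728 frame the image fills the height: width = 728 × 1.170 ≈ 851.76 px.
Scaling 1092 → 1358 is ×1.2436, so the width becomes 851.76 × 1.2436 ≈ 1059.24 px.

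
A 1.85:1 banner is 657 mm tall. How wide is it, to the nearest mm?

1215 mm

At 1.85:1, 657 × 1.850 ≈ 1215.45.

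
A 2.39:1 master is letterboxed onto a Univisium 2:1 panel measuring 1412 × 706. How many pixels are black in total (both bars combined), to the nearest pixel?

Since 2.390 > 2.000, the master is width-limited.
The master is 1412 / 2.390 ≈ 590.7950 px tall.
Leftover height: 706 − 590.7950 = 115.2050 px.
Bar area = 115.2050 × 1412 ≈ 162669 px.

162669 pixels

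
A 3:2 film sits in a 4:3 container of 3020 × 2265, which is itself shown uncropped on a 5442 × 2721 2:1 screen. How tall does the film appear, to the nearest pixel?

2419 px

3:2 in 3020×2265: fills the width, so the film is 3020.00 × 2013.33.
The 4:3 canvas is height-limited in 5442×2721, giving 3628.00 × 2721.00; scale factor 1.2013.
Applying the same ×1.2013: 2013.33 → 2418.67.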